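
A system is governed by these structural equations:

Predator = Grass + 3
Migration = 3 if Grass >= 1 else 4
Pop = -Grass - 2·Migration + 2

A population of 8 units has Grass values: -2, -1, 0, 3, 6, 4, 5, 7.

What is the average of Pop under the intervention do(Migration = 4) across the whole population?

Every unit gets Migration=4 under the intervention. Pop values become -4, -5, -6, -9, -12, -10, -11, -13; E[Pop|do(Migration=4)] = -8.75.

-8.75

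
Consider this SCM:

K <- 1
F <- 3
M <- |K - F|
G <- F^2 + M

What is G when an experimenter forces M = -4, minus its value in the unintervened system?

-6

The intervention breaks the incoming arrows to M: M <- |K - F| no longer applies, and M = -4.
G = F^2 + M  [with F=3, M=-4]  = 5
Without intervention: M = |K - F|  [with K=1, F=3]  = 2; G = F^2 + M  [with F=3, M=2]  = 11.
Change = 5 − 11 = -6.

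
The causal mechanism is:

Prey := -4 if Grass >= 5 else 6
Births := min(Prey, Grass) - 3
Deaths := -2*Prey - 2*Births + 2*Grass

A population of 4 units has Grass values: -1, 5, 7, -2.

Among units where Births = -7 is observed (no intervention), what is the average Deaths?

34

E[Deaths|Births=-7] averages over only the 2 units with Births=-7 (Grass = 5, 7): Deaths = 32, 36, mean 34.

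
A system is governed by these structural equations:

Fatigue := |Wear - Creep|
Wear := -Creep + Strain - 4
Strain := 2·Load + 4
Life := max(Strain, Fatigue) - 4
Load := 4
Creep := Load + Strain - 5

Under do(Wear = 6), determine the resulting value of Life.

Under do(Wear=6), the mechanism Wear := -Creep + Strain - 4 is discarded; Wear is fixed at 6.
Strain = 2·Load + 4  [with Load=4]  = 12
Creep = Load + Strain - 5  [with Load=4, Strain=12]  = 11
Fatigue = |Wear - Creep|  [with Wear=6, Creep=11]  = 5
Life = max(Strain, Fatigue) - 4  [with Strain=12, Fatigue=5]  = 8

8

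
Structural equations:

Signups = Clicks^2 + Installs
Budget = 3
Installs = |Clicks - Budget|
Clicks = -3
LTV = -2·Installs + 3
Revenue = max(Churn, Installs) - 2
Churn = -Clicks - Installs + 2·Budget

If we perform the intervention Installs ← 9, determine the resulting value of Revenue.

The intervention breaks the incoming arrows to Installs: Installs = |Clicks - Budget| no longer applies, and Installs = 9.
Churn = -Clicks - Installs + 2·Budget  [with Clicks=-3, Installs=9, Budget=3]  = 0
Revenue = max(Churn, Installs) - 2  [with Churn=0, Installs=9]  = 7

7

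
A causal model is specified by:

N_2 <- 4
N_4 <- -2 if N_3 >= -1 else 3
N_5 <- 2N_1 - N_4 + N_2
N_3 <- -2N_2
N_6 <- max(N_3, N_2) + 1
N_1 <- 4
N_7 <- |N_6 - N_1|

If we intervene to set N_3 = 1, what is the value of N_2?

4

Under do(N_3=1), the mechanism N_3 <- -2N_2 is discarded; N_3 is fixed at 1.
Since N_2 is not a descendant of the intervened variable, it is unaffected.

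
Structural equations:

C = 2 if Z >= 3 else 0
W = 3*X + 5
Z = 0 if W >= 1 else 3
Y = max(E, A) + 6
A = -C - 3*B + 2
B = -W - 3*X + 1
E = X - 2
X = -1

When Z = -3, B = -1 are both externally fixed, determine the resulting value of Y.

The joint intervention fixes Z = -3, B = -1, removing each variable's own equation.
C = 2 if Z >= 3 else 0  [with Z=-3]  = 0
A = -C - 3*B + 2  [with C=0, B=-1]  = 5
E = X - 2  [with X=-1]  = -3
Y = max(E, A) + 6  [with E=-3, A=5]  = 11

11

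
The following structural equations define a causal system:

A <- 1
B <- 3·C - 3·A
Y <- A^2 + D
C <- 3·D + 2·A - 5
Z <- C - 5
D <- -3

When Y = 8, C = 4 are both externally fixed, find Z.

-1

Setting Y = 8, C = 4 by intervention discards those variables' equations.
Z = C - 5  [with C=4]  = -1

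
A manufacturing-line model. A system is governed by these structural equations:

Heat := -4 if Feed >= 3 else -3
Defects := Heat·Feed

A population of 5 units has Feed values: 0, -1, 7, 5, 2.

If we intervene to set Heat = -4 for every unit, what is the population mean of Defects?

Under do(Heat=-4), Heat's equation is replaced by Heat=-4 for every unit. Per-unit Defects: 0, 4, -28, -20, -8. Mean = -10.4.

-10.4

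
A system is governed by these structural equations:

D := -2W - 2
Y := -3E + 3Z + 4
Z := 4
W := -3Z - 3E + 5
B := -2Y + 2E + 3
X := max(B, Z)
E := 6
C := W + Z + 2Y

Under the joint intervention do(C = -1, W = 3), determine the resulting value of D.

-8

Under do(C = -1, W = 3), each intervened variable's structural equation is replaced by its fixed value.
D = -2W - 2  [with W=3]  = -8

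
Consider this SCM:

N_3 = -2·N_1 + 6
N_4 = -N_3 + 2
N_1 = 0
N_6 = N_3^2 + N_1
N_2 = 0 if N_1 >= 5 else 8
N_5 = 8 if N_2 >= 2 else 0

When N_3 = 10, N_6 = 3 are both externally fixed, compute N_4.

-8

Setting N_3 = 10, N_6 = 3 by intervention discards those variables' equations.
N_4 = -N_3 + 2  [with N_3=10]  = -8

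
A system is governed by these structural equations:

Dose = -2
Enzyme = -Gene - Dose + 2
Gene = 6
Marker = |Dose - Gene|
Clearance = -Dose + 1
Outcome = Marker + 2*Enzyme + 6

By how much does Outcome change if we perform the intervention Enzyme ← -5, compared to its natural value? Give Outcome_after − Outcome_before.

The intervention breaks the incoming arrows to Enzyme: Enzyme = -Gene - Dose + 2 no longer applies, and Enzyme = -5.
Marker = |Dose - Gene|  [with Dose=-2, Gene=6]  = 8
Outcome = Marker + 2*Enzyme + 6  [with Marker=8, Enzyme=-5]  = 4
Without intervention: Enzyme = -Gene - Dose + 2  [with Gene=6, Dose=-2]  = -2; Marker = |Dose - Gene|  [with Dose=-2, Gene=6]  = 8; Outcome = Marker + 2*Enzyme + 6  [with Marker=8, Enzyme=-2]  = 10.
Change = 4 − 10 = -6.

-6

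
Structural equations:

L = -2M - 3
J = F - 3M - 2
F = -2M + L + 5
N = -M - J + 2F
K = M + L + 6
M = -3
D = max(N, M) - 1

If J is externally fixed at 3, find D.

The intervention breaks the incoming arrows to J: J = F - 3M - 2 no longer applies, and J = 3.
L = -2M - 3  [with M=-3]  = 3
F = -2M + L + 5  [with M=-3, L=3]  = 14
N = -M - J + 2F  [with M=-3, J=3, F=14]  = 28
D = max(N, M) - 1  [with N=28, M=-3]  = 27

27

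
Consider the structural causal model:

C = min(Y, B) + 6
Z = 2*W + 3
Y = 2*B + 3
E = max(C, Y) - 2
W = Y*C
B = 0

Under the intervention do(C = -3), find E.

The intervention breaks the incoming arrows to C: C = min(Y, B) + 6 no longer applies, and C = -3.
Y = 2*B + 3  [with B=0]  = 3
E = max(C, Y) - 2  [with C=-3, Y=3]  = 1

1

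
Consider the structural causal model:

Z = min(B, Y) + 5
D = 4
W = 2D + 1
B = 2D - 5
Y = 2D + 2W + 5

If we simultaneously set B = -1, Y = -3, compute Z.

Setting B = -1, Y = -3 by intervention discards those variables' equations.
Z = min(B, Y) + 5  [with B=-1, Y=-3]  = 2

2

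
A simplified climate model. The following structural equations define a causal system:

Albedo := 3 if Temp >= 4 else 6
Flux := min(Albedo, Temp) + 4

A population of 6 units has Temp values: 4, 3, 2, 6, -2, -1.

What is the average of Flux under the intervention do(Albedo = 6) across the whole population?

The intervention sets Albedo=6 in all 6 units regardless of Temp. Recomputing Flux per unit gives 8, 7, 6, 10, 2, 3; average 6.

6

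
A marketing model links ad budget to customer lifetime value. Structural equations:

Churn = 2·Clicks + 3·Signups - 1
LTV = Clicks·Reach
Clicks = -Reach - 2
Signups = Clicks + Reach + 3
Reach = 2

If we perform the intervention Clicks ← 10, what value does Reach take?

Under do(Clicks=10), the mechanism Clicks = -Reach - 2 is discarded; Clicks is fixed at 10.
Reach is not downstream of the intervention, so its value is determined by the original equations.

2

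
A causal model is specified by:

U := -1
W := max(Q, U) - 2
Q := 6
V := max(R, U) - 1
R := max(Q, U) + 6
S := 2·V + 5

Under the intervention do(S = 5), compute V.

11

do(S=5) replaces the equation S := 2·V + 5 with the constant S = 5.
Since V is not a descendant of the intervened variable, it is unaffected.
R = max(Q, U) + 6  [with Q=6, U=-1]  = 12
V = max(R, U) - 1  [with R=12, U=-1]  = 11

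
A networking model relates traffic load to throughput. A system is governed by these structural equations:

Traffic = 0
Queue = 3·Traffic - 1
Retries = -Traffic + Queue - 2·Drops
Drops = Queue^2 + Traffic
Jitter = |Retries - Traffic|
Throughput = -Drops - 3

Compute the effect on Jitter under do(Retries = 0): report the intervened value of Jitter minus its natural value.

Intervening sets Retries = 0 and removes its equation (Retries = -Traffic + Queue - 2·Drops).
Jitter = |Retries - Traffic|  [with Retries=0, Traffic=0]  = 0
Without intervention: Queue = 3·Traffic - 1  [with Traffic=0]  = -1; Drops = Queue^2 + Traffic  [with Queue=-1, Traffic=0]  = 1; Retries = -Traffic + Queue - 2·Drops  [with Traffic=0, Queue=-1, Drops=1]  = -3; Jitter = |Retries - Traffic|  [with Retries=-3, Traffic=0]  = 3.
Change = 0 − 3 = -3.

-3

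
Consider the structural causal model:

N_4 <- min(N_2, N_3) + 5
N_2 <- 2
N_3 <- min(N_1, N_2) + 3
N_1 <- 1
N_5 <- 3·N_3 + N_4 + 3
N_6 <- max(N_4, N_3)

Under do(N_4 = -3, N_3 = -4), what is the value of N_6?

-3

The joint intervention fixes N_4 = -3, N_3 = -4, removing each variable's own equation.
N_6 = max(N_4, N_3)  [with N_4=-3, N_3=-4]  = -3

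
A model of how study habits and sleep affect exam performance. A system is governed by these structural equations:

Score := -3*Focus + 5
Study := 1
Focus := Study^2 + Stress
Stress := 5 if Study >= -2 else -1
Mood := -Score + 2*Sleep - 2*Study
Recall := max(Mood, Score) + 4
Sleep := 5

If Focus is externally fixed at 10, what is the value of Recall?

The intervention breaks the incoming arrows to Focus: Focus := Study^2 + Stress no longer applies, and Focus = 10.
Score = -3*Focus + 5  [with Focus=10]  = -25
Mood = -Score + 2*Sleep - 2*Study  [with Score=-25, Sleep=5, Study=1]  = 33
Recall = max(Mood, Score) + 4  [with Mood=33, Score=-25]  = 37

37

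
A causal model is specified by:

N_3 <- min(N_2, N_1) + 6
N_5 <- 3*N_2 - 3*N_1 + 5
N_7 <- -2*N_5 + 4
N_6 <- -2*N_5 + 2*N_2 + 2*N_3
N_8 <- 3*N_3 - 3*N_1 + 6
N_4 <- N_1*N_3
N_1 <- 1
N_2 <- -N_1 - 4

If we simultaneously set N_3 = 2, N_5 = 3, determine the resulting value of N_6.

Setting N_3 = 2, N_5 = 3 by intervention discards those variables' equations.
N_2 = -N_1 - 4  [with N_1=1]  = -5
N_6 = -2*N_5 + 2*N_2 + 2*N_3  [with N_5=3, N_2=-5, N_3=2]  = -12

-12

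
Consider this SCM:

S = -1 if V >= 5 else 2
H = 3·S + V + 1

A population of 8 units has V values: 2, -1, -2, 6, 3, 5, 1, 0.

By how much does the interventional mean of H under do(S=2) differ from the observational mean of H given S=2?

1.25

Under do(S=2), S's equation is replaced by S=2 for every unit. Per-unit H: 9, 6, 5, 13, 10, 12, 8, 7. Mean = 8.75.
Observing S=2 restricts to units where S's equation naturally yields 2: V ∈ {2, -1, -2, 3, 1, 0}. In that subpopulation H = 9, 6, 5, 10, 8, 7, mean 7.5.
Difference = 8.75 − 7.5 = 1.25.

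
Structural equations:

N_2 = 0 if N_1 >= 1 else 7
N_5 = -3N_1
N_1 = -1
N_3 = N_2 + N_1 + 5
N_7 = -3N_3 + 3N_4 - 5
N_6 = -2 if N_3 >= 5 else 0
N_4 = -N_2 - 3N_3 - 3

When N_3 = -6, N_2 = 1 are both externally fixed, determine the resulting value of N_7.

55

The joint intervention fixes N_3 = -6, N_2 = 1, removing each variable's own equation.
N_4 = -N_2 - 3N_3 - 3  [with N_2=1, N_3=-6]  = 14
N_7 = -3N_3 + 3N_4 - 5  [with N_3=-6, N_4=14]  = 55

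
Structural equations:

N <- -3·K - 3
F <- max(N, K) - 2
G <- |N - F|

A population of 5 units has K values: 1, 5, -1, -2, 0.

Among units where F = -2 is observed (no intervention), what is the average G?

1.5

Observing F=-2 restricts to units where F's equation naturally yields -2: K ∈ {-1, 0}. In that subpopulation G = 2, 1, mean 1.5.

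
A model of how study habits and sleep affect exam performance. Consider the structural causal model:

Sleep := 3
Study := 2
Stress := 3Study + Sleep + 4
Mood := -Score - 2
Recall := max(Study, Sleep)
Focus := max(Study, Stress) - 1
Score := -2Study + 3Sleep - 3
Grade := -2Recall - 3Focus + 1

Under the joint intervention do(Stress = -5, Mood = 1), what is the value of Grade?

-8

Setting Stress = -5, Mood = 1 by intervention discards those variables' equations.
Focus = max(Study, Stress) - 1  [with Study=2, Stress=-5]  = 1
Recall = max(Study, Sleep)  [with Study=2, Sleep=3]  = 3
Grade = -2Recall - 3Focus + 1  [with Recall=3, Focus=1]  = -8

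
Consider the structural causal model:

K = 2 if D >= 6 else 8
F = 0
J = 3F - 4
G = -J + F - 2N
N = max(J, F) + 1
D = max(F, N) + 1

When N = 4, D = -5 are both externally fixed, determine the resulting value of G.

The joint intervention fixes N = 4, D = -5, removing each variable's own equation.
J = 3F - 4  [with F=0]  = -4
G = -J + F - 2N  [with J=-4, F=0, N=4]  = -4

-4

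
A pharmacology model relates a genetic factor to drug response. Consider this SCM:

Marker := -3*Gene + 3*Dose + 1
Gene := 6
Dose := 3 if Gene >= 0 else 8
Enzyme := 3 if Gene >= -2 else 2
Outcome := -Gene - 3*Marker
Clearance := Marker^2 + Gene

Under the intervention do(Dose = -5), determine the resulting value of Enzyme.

The intervention breaks the incoming arrows to Dose: Dose := 3 if Gene >= 0 else 8 no longer applies, and Dose = -5.
Since Enzyme is not a descendant of the intervened variable, it is unaffected.
Enzyme = 3 if Gene >= -2 else 2  [with Gene=6]  = 3

3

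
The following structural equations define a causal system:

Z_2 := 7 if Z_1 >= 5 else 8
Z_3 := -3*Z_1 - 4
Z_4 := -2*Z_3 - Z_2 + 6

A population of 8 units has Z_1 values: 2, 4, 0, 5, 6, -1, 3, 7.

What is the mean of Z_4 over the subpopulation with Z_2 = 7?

Conditioning on Z_2=7 selects the 3 unit(s) with Z_1 ∈ {5, 6, 7}. Their Z_4 values: 37, 43, 49. Mean = 43.

43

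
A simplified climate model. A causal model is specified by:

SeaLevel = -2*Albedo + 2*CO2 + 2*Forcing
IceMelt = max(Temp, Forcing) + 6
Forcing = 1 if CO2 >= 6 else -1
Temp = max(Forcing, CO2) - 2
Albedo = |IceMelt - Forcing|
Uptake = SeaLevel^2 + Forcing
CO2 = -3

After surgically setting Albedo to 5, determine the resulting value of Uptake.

323

Under do(Albedo=5), the mechanism Albedo = |IceMelt - Forcing| is discarded; Albedo is fixed at 5.
Forcing = 1 if CO2 >= 6 else -1  [with CO2=-3]  = -1
SeaLevel = -2*Albedo + 2*CO2 + 2*Forcing  [with Albedo=5, CO2=-3, Forcing=-1]  = -18
Uptake = SeaLevel^2 + Forcing  [with SeaLevel=-18, Forcing=-1]  = 323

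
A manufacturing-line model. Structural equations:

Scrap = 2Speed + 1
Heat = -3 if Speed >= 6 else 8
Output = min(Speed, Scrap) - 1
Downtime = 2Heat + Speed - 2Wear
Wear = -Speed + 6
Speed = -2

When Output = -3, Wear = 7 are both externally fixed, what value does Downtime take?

0

The joint intervention fixes Output = -3, Wear = 7, removing each variable's own equation.
Heat = -3 if Speed >= 6 else 8  [with Speed=-2]  = 8
Downtime = 2Heat + Speed - 2Wear  [with Heat=8, Speed=-2, Wear=7]  = 0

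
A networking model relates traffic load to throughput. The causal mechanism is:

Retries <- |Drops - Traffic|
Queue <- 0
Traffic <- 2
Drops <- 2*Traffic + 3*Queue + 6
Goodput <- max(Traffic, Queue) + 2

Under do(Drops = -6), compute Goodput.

do(Drops=-6) replaces the equation Drops <- 2*Traffic + 3*Queue + 6 with the constant Drops = -6.
Goodput is not downstream of the intervention, so its value is determined by the original equations.
Goodput = max(Traffic, Queue) + 2  [with Traffic=2, Queue=0]  = 4

4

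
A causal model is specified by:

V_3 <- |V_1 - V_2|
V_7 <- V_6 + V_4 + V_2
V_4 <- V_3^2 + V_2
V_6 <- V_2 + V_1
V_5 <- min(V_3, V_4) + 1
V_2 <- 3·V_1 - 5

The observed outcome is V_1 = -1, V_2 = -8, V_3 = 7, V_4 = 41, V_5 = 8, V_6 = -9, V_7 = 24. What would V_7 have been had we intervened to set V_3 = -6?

The intervention breaks the incoming arrows to V_3: V_3 <- |V_1 - V_2| no longer applies, and V_3 = -6.
V_2 = 3·V_1 - 5  [with V_1=-1]  = -8
V_4 = V_3^2 + V_2  [with V_3=-6, V_2=-8]  = 28
V_6 = V_2 + V_1  [with V_2=-8, V_1=-1]  = -9
V_7 = V_6 + V_4 + V_2  [with V_6=-9, V_4=28, V_2=-8]  = 11

11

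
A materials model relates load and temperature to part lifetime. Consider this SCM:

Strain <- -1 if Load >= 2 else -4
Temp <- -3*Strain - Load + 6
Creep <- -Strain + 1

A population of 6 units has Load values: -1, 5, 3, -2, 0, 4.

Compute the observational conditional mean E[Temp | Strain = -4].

E[Temp|Strain=-4] averages over only the 3 units with Strain=-4 (Load = -1, -2, 0): Temp = 19, 20, 18, mean 19.

19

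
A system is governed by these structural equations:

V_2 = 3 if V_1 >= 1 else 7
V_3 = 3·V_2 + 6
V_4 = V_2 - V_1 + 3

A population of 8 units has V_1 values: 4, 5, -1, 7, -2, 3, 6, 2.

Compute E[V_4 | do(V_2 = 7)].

7

do(V_2=7) breaks V_2's dependence on V_1. With V_2=7 fixed, V_4 across the units is 6, 5, 11, 3, 12, 7, 4, 8, mean 7.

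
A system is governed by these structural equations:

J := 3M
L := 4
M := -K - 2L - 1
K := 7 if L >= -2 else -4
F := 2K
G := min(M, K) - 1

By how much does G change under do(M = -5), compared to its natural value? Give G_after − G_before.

The intervention breaks the incoming arrows to M: M := -K - 2L - 1 no longer applies, and M = -5.
K = 7 if L >= -2 else -4  [with L=4]  = 7
G = min(M, K) - 1  [with M=-5, K=7]  = -6
Without intervention: K = 7 if L >= -2 else -4  [with L=4]  = 7; M = -K - 2L - 1  [with K=7, L=4]  = -16; G = min(M, K) - 1  [with M=-16, K=7]  = -17.
Change = -6 − (-17) = 11.

11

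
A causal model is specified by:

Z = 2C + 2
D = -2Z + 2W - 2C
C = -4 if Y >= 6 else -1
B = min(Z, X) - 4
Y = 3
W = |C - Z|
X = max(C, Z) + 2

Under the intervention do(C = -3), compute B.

Under do(C=-3), the mechanism C = -4 if Y >= 6 else -1 is discarded; C is fixed at -3.
Z = 2C + 2  [with C=-3]  = -4
X = max(C, Z) + 2  [with C=-3, Z=-4]  = -1
B = min(Z, X) - 4  [with Z=-4, X=-1]  = -8

-8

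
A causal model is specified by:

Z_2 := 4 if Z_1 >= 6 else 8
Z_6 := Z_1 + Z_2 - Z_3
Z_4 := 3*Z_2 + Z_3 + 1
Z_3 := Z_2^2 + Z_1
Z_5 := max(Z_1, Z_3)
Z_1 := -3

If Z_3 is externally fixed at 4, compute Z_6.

1

The intervention breaks the incoming arrows to Z_3: Z_3 := Z_2^2 + Z_1 no longer applies, and Z_3 = 4.
Z_2 = 4 if Z_1 >= 6 else 8  [with Z_1=-3]  = 8
Z_6 = Z_1 + Z_2 - Z_3  [with Z_1=-3, Z_2=8, Z_3=4]  = 1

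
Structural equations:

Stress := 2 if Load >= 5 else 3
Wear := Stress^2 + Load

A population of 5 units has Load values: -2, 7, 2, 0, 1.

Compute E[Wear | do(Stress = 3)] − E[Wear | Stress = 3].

1.35

Every unit gets Stress=3 under the intervention. Wear values become 7, 16, 11, 9, 10; E[Wear|do(Stress=3)] = 10.6.
E[Wear|Stress=3] averages over only the 4 units with Stress=3 (Load = -2, 2, 0, 1): Wear = 7, 11, 9, 10, mean 9.25.
Difference = 10.6 − 9.25 = 1.35.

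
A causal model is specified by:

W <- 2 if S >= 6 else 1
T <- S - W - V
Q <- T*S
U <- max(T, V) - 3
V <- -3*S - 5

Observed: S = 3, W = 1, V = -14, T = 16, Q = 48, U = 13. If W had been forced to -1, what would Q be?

do(W=-1) replaces the equation W <- 2 if S >= 6 else 1 with the constant W = -1.
V = -3*S - 5  [with S=3]  = -14
T = S - W - V  [with S=3, W=-1, V=-14]  = 18
Q = T*S  [with T=18, S=3]  = 54

54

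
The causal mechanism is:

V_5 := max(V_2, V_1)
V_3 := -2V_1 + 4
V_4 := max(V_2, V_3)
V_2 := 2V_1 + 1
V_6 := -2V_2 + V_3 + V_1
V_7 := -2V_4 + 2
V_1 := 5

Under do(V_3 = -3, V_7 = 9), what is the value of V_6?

Under do(V_3 = -3, V_7 = 9), each intervened variable's structural equation is replaced by its fixed value.
V_2 = 2V_1 + 1  [with V_1=5]  = 11
V_6 = -2V_2 + V_3 + V_1  [with V_2=11, V_3=-3, V_1=5]  = -20

-20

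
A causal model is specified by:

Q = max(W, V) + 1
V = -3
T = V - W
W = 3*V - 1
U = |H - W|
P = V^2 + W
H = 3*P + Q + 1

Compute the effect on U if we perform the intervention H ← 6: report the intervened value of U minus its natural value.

Intervening sets H = 6 and removes its equation (H = 3*P + Q + 1).
W = 3*V - 1  [with V=-3]  = -10
U = |H - W|  [with H=6, W=-10]  = 16
Without intervention: W = 3*V - 1  [with V=-3]  = -10; P = V^2 + W  [with V=-3, W=-10]  = -1; Q = max(W, V) + 1  [with W=-10, V=-3]  = -2; H = 3*P + Q + 1  [with P=-1, Q=-2]  = -4; U = |H - W|  [with H=-4, W=-10]  = 6.
Change = 16 − 6 = 10.

10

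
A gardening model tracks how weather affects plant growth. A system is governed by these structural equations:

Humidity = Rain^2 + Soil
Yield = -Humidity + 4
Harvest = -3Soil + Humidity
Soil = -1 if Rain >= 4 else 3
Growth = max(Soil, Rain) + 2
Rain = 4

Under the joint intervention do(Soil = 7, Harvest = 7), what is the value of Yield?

-19

Setting Soil = 7, Harvest = 7 by intervention discards those variables' equations.
Humidity = Rain^2 + Soil  [with Rain=4, Soil=7]  = 23
Yield = -Humidity + 4  [with Humidity=23]  = -19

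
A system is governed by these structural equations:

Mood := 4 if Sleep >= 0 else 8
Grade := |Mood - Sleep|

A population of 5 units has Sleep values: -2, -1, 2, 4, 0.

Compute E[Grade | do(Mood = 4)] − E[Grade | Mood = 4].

Every unit gets Mood=4 under the intervention. Grade values become 6, 5, 2, 0, 4; E[Grade|do(Mood=4)] = 3.4.
Observing Mood=4 restricts to units where Mood's equation naturally yields 4: Sleep ∈ {2, 4, 0}. In that subpopulation Grade = 2, 0, 4, mean 2.
Difference = 3.4 − 2 = 1.4.

1.4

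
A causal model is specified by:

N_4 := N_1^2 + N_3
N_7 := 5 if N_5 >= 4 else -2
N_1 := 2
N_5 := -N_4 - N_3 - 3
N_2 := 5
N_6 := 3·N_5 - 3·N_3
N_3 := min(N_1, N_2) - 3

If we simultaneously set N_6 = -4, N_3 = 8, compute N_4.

12

Under do(N_6 = -4, N_3 = 8), each intervened variable's structural equation is replaced by its fixed value.
N_4 = N_1^2 + N_3  [with N_1=2, N_3=8]  = 12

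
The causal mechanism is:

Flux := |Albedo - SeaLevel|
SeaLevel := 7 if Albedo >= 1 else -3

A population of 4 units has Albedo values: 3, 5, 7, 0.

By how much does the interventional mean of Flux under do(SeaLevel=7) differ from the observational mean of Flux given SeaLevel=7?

1.25

Under do(SeaLevel=7), SeaLevel's equation is replaced by SeaLevel=7 for every unit. Per-unit Flux: 4, 2, 0, 7. Mean = 3.25.
Conditioning on SeaLevel=7 selects the 3 unit(s) with Albedo ∈ {3, 5, 7}. Their Flux values: 4, 2, 0. Mean = 2.
Difference = 3.25 − 2 = 1.25.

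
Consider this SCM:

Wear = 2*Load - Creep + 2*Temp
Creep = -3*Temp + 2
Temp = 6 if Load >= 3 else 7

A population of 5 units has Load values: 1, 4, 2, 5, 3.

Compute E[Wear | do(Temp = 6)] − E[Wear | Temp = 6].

Every unit gets Temp=6 under the intervention. Wear values become 30, 36, 32, 38, 34; E[Wear|do(Temp=6)] = 34.
E[Wear|Temp=6] averages over only the 3 units with Temp=6 (Load = 4, 5, 3): Wear = 36, 38, 34, mean 36.
Difference = 34 − 36 = -2.

-2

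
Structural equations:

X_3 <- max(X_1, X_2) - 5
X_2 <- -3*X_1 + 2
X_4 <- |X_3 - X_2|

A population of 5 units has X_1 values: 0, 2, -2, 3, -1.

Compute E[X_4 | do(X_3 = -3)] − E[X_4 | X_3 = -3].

Under do(X_3=-3), X_3's equation is replaced by X_3=-3 for every unit. Per-unit X_4: 5, 1, 11, 4, 8. Mean = 5.8.
E[X_4|X_3=-3] averages over only the 2 units with X_3=-3 (X_1 = 0, 2): X_4 = 5, 1, mean 3.
Difference = 5.8 − 3 = 2.8.

2.8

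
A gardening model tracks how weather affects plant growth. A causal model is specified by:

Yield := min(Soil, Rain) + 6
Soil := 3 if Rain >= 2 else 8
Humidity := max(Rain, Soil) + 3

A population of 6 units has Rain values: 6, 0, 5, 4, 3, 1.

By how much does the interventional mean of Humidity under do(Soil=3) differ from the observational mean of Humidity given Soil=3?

Every unit gets Soil=3 under the intervention. Humidity values become 9, 6, 8, 7, 6, 6; E[Humidity|do(Soil=3)] = 7.
Conditioning on Soil=3 selects the 4 unit(s) with Rain ∈ {6, 5, 4, 3}. Their Humidity values: 9, 8, 7, 6. Mean = 7.5.
Difference = 7 − 7.5 = -0.5.

-0.5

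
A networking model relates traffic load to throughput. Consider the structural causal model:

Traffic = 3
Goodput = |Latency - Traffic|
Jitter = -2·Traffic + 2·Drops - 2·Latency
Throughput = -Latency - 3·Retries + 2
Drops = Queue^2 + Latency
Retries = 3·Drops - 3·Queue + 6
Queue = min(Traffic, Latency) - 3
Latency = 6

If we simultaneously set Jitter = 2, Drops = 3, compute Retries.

Setting Jitter = 2, Drops = 3 by intervention discards those variables' equations.
Queue = min(Traffic, Latency) - 3  [with Traffic=3, Latency=6]  = 0
Retries = 3·Drops - 3·Queue + 6  [with Drops=3, Queue=0]  = 15

15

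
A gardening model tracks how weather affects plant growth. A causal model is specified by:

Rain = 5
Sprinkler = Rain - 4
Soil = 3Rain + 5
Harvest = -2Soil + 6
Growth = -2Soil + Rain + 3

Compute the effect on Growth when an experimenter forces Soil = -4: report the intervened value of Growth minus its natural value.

The intervention breaks the incoming arrows to Soil: Soil = 3Rain + 5 no longer applies, and Soil = -4.
Growth = -2Soil + Rain + 3  [with Soil=-4, Rain=5]  = 16
Without intervention: Soil = 3Rain + 5  [with Rain=5]  = 20; Growth = -2Soil + Rain + 3  [with Soil=20, Rain=5]  = -32.
Change = 16 − (-32) = 48.

48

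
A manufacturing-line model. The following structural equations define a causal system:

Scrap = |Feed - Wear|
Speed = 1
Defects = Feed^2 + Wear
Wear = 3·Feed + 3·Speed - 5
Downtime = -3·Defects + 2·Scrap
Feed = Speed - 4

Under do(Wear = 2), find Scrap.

do(Wear=2) replaces the equation Wear = 3·Feed + 3·Speed - 5 with the constant Wear = 2.
Feed = Speed - 4  [with Speed=1]  = -3
Scrap = |Feed - Wear|  [with Feed=-3, Wear=2]  = 5

5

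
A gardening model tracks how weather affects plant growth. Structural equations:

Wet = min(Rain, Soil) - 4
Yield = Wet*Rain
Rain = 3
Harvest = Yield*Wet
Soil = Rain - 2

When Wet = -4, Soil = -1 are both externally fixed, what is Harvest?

Setting Wet = -4, Soil = -1 by intervention discards those variables' equations.
Yield = Wet*Rain  [with Wet=-4, Rain=3]  = -12
Harvest = Yield*Wet  [with Yield=-12, Wet=-4]  = 48

48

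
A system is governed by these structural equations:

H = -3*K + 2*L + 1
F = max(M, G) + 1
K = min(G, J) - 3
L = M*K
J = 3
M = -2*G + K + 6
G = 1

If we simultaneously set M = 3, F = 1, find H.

Setting M = 3, F = 1 by intervention discards those variables' equations.
K = min(G, J) - 3  [with G=1, J=3]  = -2
L = M*K  [with M=3, K=-2]  = -6
H = -3*K + 2*L + 1  [with K=-2, L=-6]  = -5

-5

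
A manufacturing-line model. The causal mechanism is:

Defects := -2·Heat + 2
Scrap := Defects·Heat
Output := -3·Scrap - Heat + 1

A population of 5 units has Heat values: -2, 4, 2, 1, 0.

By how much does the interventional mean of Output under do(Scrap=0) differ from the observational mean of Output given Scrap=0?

-0.5

Every unit gets Scrap=0 under the intervention. Output values become 3, -3, -1, 0, 1; E[Output|do(Scrap=0)] = 0.
Observing Scrap=0 restricts to units where Scrap's equation naturally yields 0: Heat ∈ {1, 0}. In that subpopulation Output = 0, 1, mean 0.5.
Difference = 0 − 0.5 = -0.5.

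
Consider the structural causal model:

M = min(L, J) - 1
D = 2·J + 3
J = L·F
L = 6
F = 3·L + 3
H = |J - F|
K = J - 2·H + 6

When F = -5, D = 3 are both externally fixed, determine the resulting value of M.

Under do(F = -5, D = 3), each intervened variable's structural equation is replaced by its fixed value.
J = L·F  [with L=6, F=-5]  = -30
M = min(L, J) - 1  [with L=6, J=-30]  = -31

-31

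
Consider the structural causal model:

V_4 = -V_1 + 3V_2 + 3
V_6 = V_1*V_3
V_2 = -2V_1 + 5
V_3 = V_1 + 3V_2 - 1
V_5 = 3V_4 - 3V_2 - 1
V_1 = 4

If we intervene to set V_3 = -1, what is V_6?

-4

The intervention breaks the incoming arrows to V_3: V_3 = V_1 + 3V_2 - 1 no longer applies, and V_3 = -1.
V_6 = V_1*V_3  [with V_1=4, V_3=-1]  = -4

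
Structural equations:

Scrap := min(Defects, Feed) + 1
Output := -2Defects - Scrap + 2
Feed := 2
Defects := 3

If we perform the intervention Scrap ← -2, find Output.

The intervention breaks the incoming arrows to Scrap: Scrap := min(Defects, Feed) + 1 no longer applies, and Scrap = -2.
Output = -2Defects - Scrap + 2  [with Defects=3, Scrap=-2]  = -2

-2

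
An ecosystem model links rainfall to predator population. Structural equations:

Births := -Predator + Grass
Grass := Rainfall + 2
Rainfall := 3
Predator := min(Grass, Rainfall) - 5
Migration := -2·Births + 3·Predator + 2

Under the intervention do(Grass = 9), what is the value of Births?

Under do(Grass=9), the mechanism Grass := Rainfall + 2 is discarded; Grass is fixed at 9.
Predator = min(Grass, Rainfall) - 5  [with Grass=9, Rainfall=3]  = -2
Births = -Predator + Grass  [with Predator=-2, Grass=9]  = 11

11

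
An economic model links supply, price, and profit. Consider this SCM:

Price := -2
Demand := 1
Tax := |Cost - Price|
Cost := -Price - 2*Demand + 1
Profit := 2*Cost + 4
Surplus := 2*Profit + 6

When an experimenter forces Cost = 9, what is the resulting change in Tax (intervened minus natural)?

The intervention breaks the incoming arrows to Cost: Cost := -Price - 2*Demand + 1 no longer applies, and Cost = 9.
Tax = |Cost - Price|  [with Cost=9, Price=-2]  = 11
Without intervention: Cost = -Price - 2*Demand + 1  [with Price=-2, Demand=1]  = 1; Tax = |Cost - Price|  [with Cost=1, Price=-2]  = 3.
Change = 11 − 3 = 8.

8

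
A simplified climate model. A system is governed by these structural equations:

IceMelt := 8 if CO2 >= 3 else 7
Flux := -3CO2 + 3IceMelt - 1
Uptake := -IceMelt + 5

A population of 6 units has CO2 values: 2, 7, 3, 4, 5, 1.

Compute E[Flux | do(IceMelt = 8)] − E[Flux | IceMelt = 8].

do(IceMelt=8) breaks IceMelt's dependence on CO2. With IceMelt=8 fixed, Flux across the units is 17, 2, 14, 11, 8, 20, mean 12.
E[Flux|IceMelt=8] averages over only the 4 units with IceMelt=8 (CO2 = 7, 3, 4, 5): Flux = 2, 14, 11, 8, mean 8.75.
Difference = 12 − 8.75 = 3.25.

3.25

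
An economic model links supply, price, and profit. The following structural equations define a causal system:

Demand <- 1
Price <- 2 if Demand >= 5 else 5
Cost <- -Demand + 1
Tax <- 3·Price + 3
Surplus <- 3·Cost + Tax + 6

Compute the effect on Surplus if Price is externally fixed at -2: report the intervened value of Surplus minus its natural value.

do(Price=-2) replaces the equation Price <- 2 if Demand >= 5 else 5 with the constant Price = -2.
Cost = -Demand + 1  [with Demand=1]  = 0
Tax = 3·Price + 3  [with Price=-2]  = -3
Surplus = 3·Cost + Tax + 6  [with Cost=0, Tax=-3]  = 3
Without intervention: Price = 2 if Demand >= 5 else 5  [with Demand=1]  = 5; Cost = -Demand + 1  [with Demand=1]  = 0; Tax = 3·Price + 3  [with Price=5]  = 18; Surplus = 3·Cost + Tax + 6  [with Cost=0, Tax=18]  = 24.
Change = 3 − 24 = -21.

-21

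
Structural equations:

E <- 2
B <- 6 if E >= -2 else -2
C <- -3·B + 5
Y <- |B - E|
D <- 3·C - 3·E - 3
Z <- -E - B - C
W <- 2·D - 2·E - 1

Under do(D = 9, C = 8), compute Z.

-16

The joint intervention fixes D = 9, C = 8, removing each variable's own equation.
B = 6 if E >= -2 else -2  [with E=2]  = 6
Z = -E - B - C  [with E=2, B=6, C=8]  = -16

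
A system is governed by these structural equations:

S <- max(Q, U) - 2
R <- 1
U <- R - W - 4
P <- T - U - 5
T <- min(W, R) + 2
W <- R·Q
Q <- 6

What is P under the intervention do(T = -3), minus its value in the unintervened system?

Under do(T=-3), the mechanism T <- min(W, R) + 2 is discarded; T is fixed at -3.
W = R·Q  [with R=1, Q=6]  = 6
U = R - W - 4  [with R=1, W=6]  = -9
P = T - U - 5  [with T=-3, U=-9]  = 1
Without intervention: W = R·Q  [with R=1, Q=6]  = 6; U = R - W - 4  [with R=1, W=6]  = -9; T = min(W, R) + 2  [with W=6, R=1]  = 3; P = T - U - 5  [with T=3, U=-9]  = 7.
Change = 1 − 7 = -6.

-6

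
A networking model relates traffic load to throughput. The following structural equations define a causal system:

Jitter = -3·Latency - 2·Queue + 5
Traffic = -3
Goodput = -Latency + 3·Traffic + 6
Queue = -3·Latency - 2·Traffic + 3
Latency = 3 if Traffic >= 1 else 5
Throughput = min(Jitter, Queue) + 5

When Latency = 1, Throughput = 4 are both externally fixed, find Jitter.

The joint intervention fixes Latency = 1, Throughput = 4, removing each variable's own equation.
Queue = -3·Latency - 2·Traffic + 3  [with Latency=1, Traffic=-3]  = 6
Jitter = -3·Latency - 2·Queue + 5  [with Latency=1, Queue=6]  = -10

-10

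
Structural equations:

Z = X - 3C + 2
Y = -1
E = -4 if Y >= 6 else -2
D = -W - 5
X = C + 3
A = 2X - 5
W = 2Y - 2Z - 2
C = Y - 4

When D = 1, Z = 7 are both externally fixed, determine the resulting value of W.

Setting D = 1, Z = 7 by intervention discards those variables' equations.
W = 2Y - 2Z - 2  [with Y=-1, Z=7]  = -18

-18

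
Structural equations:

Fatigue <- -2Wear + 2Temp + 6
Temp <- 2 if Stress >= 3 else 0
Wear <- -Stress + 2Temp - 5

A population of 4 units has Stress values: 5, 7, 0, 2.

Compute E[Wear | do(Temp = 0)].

Every unit gets Temp=0 under the intervention. Wear values become -10, -12, -5, -7; E[Wear|do(Temp=0)] = -8.5.

-8.5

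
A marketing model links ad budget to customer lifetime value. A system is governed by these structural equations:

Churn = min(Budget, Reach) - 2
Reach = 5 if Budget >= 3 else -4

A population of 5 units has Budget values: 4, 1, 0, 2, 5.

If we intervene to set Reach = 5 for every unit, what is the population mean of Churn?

0.4

Under do(Reach=5), Reach's equation is replaced by Reach=5 for every unit. Per-unit Churn: 2, -1, -2, 0, 3. Mean = 0.4.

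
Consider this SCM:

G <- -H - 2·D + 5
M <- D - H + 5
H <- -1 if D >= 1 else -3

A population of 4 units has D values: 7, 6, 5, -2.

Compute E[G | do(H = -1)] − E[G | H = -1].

Under do(H=-1), H's equation is replaced by H=-1 for every unit. Per-unit G: -8, -6, -4, 10. Mean = -2.
Observing H=-1 restricts to units where H's equation naturally yields -1: D ∈ {7, 6, 5}. In that subpopulation G = -8, -6, -4, mean -6.
Difference = -2 − (-6) = 4.

4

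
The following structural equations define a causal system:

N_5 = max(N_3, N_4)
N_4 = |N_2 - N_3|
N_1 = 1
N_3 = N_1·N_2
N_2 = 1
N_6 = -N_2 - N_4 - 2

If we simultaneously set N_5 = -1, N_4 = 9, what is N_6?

-12

Setting N_5 = -1, N_4 = 9 by intervention discards those variables' equations.
N_6 = -N_2 - N_4 - 2  [with N_2=1, N_4=9]  = -12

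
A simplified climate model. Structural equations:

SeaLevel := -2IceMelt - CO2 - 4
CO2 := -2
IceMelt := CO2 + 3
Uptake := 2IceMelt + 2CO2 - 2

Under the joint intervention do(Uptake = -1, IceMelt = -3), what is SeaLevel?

4

Setting Uptake = -1, IceMelt = -3 by intervention discards those variables' equations.
SeaLevel = -2IceMelt - CO2 - 4  [with IceMelt=-3, CO2=-2]  = 4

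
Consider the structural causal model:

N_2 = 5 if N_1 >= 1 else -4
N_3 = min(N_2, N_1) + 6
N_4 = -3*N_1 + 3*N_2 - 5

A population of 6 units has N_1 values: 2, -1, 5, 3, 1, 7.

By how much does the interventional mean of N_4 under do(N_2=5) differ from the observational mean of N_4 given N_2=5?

2.3

Under do(N_2=5), N_2's equation is replaced by N_2=5 for every unit. Per-unit N_4: 4, 13, -5, 1, 7, -11. Mean = 1.5.
Observing N_2=5 restricts to units where N_2's equation naturally yields 5: N_1 ∈ {2, 5, 3, 1, 7}. In that subpopulation N_4 = 4, -5, 1, 7, -11, mean -0.8.
Difference = 1.5 − (-0.8) = 2.3.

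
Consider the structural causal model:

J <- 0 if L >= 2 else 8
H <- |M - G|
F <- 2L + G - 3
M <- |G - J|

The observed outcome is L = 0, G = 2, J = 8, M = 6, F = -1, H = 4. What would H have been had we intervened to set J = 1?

The intervention breaks the incoming arrows to J: J <- 0 if L >= 2 else 8 no longer applies, and J = 1.
M = |G - J|  [with G=2, J=1]  = 1
H = |M - G|  [with M=1, G=2]  = 1

1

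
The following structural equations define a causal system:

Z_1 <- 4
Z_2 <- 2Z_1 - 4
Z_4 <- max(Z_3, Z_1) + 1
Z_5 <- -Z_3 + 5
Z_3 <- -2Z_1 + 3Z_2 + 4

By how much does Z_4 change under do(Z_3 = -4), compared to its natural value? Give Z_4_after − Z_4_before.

The intervention breaks the incoming arrows to Z_3: Z_3 <- -2Z_1 + 3Z_2 + 4 no longer applies, and Z_3 = -4.
Z_4 = max(Z_3, Z_1) + 1  [with Z_3=-4, Z_1=4]  = 5
Without intervention: Z_2 = 2Z_1 - 4  [with Z_1=4]  = 4; Z_3 = -2Z_1 + 3Z_2 + 4  [with Z_1=4, Z_2=4]  = 8; Z_4 = max(Z_3, Z_1) + 1  [with Z_3=8, Z_1=4]  = 9.
Change = 5 − 9 = -4.

-4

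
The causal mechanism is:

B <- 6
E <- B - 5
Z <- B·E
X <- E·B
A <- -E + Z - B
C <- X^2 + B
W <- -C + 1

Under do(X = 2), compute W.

The intervention breaks the incoming arrows to X: X <- E·B no longer applies, and X = 2.
C = X^2 + B  [with X=2, B=6]  = 10
W = -C + 1  [with C=10]  = -9

-9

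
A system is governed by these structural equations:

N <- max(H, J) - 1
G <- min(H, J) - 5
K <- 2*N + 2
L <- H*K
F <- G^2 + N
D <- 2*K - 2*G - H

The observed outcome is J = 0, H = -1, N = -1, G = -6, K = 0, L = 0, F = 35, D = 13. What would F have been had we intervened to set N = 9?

45

The intervention breaks the incoming arrows to N: N <- max(H, J) - 1 no longer applies, and N = 9.
G = min(H, J) - 5  [with H=-1, J=0]  = -6
F = G^2 + N  [with G=-6, N=9]  = 45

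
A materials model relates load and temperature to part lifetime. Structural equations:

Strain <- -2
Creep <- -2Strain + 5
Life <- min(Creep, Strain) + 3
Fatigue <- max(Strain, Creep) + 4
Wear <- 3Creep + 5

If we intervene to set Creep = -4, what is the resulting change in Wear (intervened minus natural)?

The intervention breaks the incoming arrows to Creep: Creep <- -2Strain + 5 no longer applies, and Creep = -4.
Wear = 3Creep + 5  [with Creep=-4]  = -7
Without intervention: Creep = -2Strain + 5  [with Strain=-2]  = 9; Wear = 3Creep + 5  [with Creep=9]  = 32.
Change = -7 − 32 = -39.

-39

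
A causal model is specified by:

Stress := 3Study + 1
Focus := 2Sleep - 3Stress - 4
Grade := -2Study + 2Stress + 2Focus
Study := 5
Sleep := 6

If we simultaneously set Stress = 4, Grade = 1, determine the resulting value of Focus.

-4

The joint intervention fixes Stress = 4, Grade = 1, removing each variable's own equation.
Focus = 2Sleep - 3Stress - 4  [with Sleep=6, Stress=4]  = -4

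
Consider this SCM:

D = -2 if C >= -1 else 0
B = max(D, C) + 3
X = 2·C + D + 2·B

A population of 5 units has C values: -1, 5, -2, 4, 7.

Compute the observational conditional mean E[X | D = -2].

19

E[X|D=-2] averages over only the 4 units with D=-2 (C = -1, 5, 4, 7): X = 0, 24, 20, 32, mean 19.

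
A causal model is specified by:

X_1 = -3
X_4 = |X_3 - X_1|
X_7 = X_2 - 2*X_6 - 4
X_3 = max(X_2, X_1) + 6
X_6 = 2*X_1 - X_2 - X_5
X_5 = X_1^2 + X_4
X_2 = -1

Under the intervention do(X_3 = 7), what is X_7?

The intervention breaks the incoming arrows to X_3: X_3 = max(X_2, X_1) + 6 no longer applies, and X_3 = 7.
X_4 = |X_3 - X_1|  [with X_3=7, X_1=-3]  = 10
X_5 = X_1^2 + X_4  [with X_1=-3, X_4=10]  = 19
X_6 = 2*X_1 - X_2 - X_5  [with X_1=-3, X_2=-1, X_5=19]  = -24
X_7 = X_2 - 2*X_6 - 4  [with X_2=-1, X_6=-24]  = 43

43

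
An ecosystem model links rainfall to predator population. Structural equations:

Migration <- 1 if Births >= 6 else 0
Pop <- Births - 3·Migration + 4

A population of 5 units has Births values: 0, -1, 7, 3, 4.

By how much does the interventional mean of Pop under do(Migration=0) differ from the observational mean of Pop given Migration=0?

Under do(Migration=0), Migration's equation is replaced by Migration=0 for every unit. Per-unit Pop: 4, 3, 11, 7, 8. Mean = 6.6.
Conditioning on Migration=0 selects the 4 unit(s) with Births ∈ {0, -1, 3, 4}. Their Pop values: 4, 3, 7, 8. Mean = 5.5.
Difference = 6.6 − 5.5 = 1.1.

1.1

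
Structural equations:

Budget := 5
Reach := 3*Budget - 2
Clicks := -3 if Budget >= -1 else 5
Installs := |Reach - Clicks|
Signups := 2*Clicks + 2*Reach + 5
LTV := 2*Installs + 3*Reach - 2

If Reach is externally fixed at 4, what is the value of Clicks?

-3

The intervention breaks the incoming arrows to Reach: Reach := 3*Budget - 2 no longer applies, and Reach = 4.
Since Clicks is not a descendant of the intervened variable, it is unaffected.
Clicks = -3 if Budget >= -1 else 5  [with Budget=5]  = -3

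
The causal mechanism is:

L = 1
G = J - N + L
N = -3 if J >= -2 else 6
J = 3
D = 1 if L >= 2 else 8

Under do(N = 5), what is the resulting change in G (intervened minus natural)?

-8

do(N=5) replaces the equation N = -3 if J >= -2 else 6 with the constant N = 5.
G = J - N + L  [with J=3, N=5, L=1]  = -1
Without intervention: N = -3 if J >= -2 else 6  [with J=3]  = -3; G = J - N + L  [with J=3, N=-3, L=1]  = 7.
Change = -1 − 7 = -8.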